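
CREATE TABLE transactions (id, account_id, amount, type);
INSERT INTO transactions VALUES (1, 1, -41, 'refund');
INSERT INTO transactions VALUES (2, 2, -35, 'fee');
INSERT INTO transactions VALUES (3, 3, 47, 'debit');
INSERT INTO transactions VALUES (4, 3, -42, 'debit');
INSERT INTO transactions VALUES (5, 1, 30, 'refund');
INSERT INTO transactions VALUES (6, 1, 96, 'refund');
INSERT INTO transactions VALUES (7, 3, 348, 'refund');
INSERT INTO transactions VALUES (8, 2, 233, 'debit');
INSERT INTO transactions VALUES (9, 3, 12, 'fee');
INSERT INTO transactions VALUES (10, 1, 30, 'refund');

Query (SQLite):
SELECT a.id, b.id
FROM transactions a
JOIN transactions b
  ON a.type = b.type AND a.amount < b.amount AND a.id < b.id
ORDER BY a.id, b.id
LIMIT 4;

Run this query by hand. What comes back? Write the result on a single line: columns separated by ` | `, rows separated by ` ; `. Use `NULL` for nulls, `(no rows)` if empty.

1 | 5 ; 1 | 6 ; 1 | 7 ; 1 | 10

Pairs (a,b) with same type, a.amount < b.amount, a.id < b.id.
type groups: debit:{3,4,8} fee:{2,9} refund:{1,5,6,7,10}
Ordered by (a.id, b.id); first 4.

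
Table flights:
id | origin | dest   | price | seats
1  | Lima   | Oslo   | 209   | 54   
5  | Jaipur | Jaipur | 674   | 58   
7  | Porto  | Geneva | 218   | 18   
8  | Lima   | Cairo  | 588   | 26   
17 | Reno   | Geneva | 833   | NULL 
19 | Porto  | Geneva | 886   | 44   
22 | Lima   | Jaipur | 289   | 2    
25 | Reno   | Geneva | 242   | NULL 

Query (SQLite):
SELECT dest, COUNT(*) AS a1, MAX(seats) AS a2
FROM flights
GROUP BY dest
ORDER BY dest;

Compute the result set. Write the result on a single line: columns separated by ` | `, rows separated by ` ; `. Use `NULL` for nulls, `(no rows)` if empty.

Group flights by dest.
Per group compute: COUNT(*), MAX(seats).
  Cairo: ids {8} → COUNT(*)=1, MAX(seats)=26
  Geneva: ids {7, 17, 19, 25} → COUNT(*)=4, MAX(seats)=44
  Jaipur: ids {5, 22} → COUNT(*)=2, MAX(seats)=58
  Oslo: ids {1} → COUNT(*)=1, MAX(seats)=54

Cairo | 1 | 26 ; Geneva | 4 | 44 ; Jaipur | 2 | 58 ; Oslo | 1 | 54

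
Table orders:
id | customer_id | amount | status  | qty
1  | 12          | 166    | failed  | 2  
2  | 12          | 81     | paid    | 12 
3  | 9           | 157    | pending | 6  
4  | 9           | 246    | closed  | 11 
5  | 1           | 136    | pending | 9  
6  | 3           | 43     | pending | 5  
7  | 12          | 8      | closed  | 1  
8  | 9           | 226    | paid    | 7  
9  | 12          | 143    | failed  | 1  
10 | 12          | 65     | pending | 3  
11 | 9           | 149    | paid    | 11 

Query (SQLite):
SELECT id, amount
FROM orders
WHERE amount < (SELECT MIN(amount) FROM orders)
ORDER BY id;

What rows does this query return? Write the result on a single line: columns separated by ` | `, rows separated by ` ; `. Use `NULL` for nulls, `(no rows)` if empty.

Scalar subquery: MIN(amount) over all orders rows = 8.
Keep rows where amount < that value.

(no rows)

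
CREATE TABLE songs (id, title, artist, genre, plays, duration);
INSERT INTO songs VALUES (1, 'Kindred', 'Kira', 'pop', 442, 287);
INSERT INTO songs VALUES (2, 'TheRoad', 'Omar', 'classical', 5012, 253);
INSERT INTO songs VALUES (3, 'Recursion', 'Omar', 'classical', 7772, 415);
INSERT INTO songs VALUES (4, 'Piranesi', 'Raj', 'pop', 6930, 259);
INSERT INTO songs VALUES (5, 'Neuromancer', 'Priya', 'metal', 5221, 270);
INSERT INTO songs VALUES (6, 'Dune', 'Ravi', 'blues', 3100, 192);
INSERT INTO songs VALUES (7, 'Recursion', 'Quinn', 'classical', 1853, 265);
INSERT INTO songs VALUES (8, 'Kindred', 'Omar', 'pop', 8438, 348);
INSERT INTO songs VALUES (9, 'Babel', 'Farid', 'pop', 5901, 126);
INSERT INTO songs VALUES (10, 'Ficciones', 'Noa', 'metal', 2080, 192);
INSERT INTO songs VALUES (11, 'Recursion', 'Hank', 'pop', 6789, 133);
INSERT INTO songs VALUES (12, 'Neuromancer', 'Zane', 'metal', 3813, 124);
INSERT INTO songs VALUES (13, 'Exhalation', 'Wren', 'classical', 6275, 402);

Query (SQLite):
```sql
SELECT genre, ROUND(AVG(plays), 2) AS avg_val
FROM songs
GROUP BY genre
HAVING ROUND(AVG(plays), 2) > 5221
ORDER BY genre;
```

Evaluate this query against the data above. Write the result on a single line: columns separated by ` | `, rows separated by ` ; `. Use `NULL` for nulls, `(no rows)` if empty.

classical | 5228 ; pop | 5700

Partition songs by genre; compute ROUND(AVG(plays), 2) within each group.
HAVING: keep groups where ROUND(AVG(plays), 2) > 5221.
  blues: ids {6} → ROUND(AVG(plays), 2)=3100
  classical: ids {2, 3, 7, 13} → ROUND(AVG(plays), 2)=5228
  metal: ids {5, 10, 12} → ROUND(AVG(plays), 2)=3704.67
  pop: ids {1, 4, 8, 9, 11} → ROUND(AVG(plays), 2)=5700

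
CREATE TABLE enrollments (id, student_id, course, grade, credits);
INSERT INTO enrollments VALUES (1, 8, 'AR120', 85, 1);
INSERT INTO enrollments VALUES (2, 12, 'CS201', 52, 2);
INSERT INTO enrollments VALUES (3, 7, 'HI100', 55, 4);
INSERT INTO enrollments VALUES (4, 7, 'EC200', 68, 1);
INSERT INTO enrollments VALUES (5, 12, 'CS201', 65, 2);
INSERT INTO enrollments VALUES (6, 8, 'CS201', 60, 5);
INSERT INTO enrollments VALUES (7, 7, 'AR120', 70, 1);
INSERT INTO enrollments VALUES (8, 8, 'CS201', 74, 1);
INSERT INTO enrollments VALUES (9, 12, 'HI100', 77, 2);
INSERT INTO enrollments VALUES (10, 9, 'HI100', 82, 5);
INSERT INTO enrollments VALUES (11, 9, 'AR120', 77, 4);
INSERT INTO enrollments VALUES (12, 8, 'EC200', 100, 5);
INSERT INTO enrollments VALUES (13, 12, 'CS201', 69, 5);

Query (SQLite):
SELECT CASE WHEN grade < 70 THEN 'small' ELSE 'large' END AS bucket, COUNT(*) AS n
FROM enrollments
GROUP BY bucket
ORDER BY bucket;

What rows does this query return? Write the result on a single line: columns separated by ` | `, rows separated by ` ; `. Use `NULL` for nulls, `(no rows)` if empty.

Bucket rows by grade < 70 → 'small' else 'large'; count each bucket.

large | 7 ; small | 6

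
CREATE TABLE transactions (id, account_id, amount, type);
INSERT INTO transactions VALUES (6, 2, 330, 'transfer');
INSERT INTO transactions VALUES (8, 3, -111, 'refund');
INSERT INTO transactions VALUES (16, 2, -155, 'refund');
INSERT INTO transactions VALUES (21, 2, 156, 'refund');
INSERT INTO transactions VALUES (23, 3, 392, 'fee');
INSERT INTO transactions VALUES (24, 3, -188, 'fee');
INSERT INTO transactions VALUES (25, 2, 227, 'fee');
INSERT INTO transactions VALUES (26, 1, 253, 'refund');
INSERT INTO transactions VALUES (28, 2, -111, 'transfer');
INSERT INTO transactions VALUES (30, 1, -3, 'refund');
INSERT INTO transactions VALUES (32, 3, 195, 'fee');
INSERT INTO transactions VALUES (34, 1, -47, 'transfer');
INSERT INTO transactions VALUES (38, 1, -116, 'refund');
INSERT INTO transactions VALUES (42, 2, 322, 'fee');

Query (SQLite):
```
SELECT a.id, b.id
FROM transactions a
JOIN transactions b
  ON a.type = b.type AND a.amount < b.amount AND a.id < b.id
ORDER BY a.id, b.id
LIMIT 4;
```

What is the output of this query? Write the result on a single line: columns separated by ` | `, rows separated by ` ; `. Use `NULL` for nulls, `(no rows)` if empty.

8 | 21 ; 8 | 26 ; 8 | 30 ; 16 | 21

Pairs (a,b) with same type, a.amount < b.amount, a.id < b.id.
type groups: fee:{23,24,25,32,42} refund:{8,16,21,26,30,38} transfer:{6,28,34}
Ordered by (a.id, b.id); first 4.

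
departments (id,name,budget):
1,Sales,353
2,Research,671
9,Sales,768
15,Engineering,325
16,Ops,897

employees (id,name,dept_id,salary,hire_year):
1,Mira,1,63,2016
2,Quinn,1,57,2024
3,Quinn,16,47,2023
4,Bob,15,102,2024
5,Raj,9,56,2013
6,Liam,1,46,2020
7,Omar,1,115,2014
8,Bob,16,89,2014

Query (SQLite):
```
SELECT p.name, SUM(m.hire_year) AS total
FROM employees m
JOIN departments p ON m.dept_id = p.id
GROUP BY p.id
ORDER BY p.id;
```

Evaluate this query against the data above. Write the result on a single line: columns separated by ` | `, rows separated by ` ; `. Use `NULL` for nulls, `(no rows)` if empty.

Join each employees row to its departments via dept_id.
Group joined rows by departments.id; compute SUM(m.hire_year) per group.
  1: ids {1, 2, 6, 7} → SUM(m.hire_year)=8074
  9: ids {5} → SUM(m.hire_year)=2013
  15: ids {4} → SUM(m.hire_year)=2024
  16: ids {3, 8} → SUM(m.hire_year)=4037

Sales | 8074 ; Sales | 2013 ; Engineering | 2024 ; Ops | 4037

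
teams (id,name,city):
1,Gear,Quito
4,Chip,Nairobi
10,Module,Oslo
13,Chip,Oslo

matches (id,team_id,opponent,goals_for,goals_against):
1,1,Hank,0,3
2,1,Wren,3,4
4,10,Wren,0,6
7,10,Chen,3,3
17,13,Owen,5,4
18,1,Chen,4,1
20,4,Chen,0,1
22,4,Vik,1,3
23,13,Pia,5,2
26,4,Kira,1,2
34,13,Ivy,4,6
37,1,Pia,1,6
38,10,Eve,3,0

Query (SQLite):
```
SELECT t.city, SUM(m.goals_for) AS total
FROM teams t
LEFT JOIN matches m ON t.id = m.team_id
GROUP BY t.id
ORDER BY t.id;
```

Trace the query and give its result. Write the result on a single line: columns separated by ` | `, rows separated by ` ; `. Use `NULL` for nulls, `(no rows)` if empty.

Quito | 8 ; Nairobi | 2 ; Oslo | 6 ; Oslo | 14

LEFT JOIN keeps every teams row; unmatched ones get NULL for matches columns.
Group by teams.id and compute SUM(m.goals_for). SUM over an all-NULL group is NULL.
  1: ids {1, 2, 18, 37} → SUM(m.goals_for)=8
  4: ids {20, 22, 26} → SUM(m.goals_for)=2
  10: ids {4, 7, 38} → SUM(m.goals_for)=6
  13: ids {17, 23, 34} → SUM(m.goals_for)=14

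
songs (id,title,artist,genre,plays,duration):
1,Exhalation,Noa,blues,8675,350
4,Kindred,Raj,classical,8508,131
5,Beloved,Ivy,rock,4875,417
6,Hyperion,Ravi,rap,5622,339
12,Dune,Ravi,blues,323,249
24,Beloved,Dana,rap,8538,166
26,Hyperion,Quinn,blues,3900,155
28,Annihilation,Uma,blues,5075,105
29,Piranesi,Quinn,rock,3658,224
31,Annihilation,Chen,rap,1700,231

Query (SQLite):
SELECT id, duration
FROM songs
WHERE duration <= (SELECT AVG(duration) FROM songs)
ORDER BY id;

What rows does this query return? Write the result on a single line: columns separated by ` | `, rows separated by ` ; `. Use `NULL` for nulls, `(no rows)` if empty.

4 | 131 ; 24 | 166 ; 26 | 155 ; 28 | 105 ; 29 | 224 ; 31 | 231

Scalar subquery: AVG(duration) over all songs rows = 236.7.
Keep rows where duration <= that value.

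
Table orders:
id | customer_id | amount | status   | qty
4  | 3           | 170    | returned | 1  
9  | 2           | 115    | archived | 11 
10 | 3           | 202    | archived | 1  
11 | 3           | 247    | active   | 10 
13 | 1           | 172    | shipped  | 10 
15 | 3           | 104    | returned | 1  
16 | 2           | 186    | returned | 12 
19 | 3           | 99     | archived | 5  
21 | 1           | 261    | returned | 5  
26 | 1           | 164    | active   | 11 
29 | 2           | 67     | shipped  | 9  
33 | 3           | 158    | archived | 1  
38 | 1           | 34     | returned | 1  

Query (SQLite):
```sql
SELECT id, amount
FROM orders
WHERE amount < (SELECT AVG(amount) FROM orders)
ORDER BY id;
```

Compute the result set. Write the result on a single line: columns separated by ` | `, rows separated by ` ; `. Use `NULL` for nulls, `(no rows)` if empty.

9 | 115 ; 15 | 104 ; 19 | 99 ; 29 | 67 ; 38 | 34

Scalar subquery: AVG(amount) over all orders rows = 152.230769 (≈; comparison uses full precision).
Keep rows where amount < that value.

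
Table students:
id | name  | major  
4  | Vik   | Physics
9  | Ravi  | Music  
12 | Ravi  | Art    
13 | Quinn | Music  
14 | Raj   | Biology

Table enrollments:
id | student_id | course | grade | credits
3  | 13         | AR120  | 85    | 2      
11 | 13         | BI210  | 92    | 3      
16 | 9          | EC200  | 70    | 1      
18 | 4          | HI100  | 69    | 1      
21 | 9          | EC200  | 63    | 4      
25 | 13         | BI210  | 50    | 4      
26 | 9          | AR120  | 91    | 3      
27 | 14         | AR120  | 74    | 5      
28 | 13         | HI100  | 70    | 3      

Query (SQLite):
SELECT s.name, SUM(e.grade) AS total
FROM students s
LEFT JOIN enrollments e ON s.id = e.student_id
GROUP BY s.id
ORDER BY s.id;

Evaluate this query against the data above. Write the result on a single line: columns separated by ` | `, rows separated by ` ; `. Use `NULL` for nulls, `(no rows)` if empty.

Vik | 69 ; Ravi | 224 ; Ravi | NULL ; Quinn | 297 ; Raj | 74

LEFT JOIN keeps every students row; unmatched ones get NULL for enrollments columns.
Group by students.id and compute SUM(e.grade). SUM over an all-NULL group is NULL.
  4: ids {18} → SUM(e.grade)=69
  9: ids {16, 21, 26} → SUM(e.grade)=224
  12: ids {—} → SUM(e.grade)=NULL
  13: ids {3, 11, 25, 28} → SUM(e.grade)=297
  14: ids {27} → SUM(e.grade)=74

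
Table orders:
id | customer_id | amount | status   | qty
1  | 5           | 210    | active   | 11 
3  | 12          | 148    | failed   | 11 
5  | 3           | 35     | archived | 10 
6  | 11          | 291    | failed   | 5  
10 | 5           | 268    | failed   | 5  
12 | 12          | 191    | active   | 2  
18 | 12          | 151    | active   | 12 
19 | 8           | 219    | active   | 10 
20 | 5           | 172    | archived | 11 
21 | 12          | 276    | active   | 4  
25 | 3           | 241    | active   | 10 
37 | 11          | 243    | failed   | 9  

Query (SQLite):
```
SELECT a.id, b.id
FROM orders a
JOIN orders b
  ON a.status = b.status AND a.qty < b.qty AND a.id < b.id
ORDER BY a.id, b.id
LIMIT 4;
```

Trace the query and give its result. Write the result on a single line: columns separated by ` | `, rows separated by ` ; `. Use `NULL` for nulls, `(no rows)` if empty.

1 | 18 ; 5 | 20 ; 6 | 37 ; 10 | 37

Pairs (a,b) with same status, a.qty < b.qty, a.id < b.id.
status groups: active:{1,12,18,19,21,25} archived:{5,20} failed:{3,6,10,37}
Ordered by (a.id, b.id); first 4.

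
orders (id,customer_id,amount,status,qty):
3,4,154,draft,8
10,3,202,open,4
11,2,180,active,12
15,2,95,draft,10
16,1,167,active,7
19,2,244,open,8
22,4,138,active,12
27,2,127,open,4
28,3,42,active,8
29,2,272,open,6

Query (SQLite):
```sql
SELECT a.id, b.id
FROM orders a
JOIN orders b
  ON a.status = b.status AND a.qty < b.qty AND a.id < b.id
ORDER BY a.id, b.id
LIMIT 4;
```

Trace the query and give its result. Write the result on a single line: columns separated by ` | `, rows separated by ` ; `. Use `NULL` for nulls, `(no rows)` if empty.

Pairs (a,b) with same status, a.qty < b.qty, a.id < b.id.
status groups: active:{11,16,22,28} draft:{3,15} open:{10,19,27,29}
Ordered by (a.id, b.id); first 4.

3 | 15 ; 10 | 19 ; 10 | 29 ; 16 | 22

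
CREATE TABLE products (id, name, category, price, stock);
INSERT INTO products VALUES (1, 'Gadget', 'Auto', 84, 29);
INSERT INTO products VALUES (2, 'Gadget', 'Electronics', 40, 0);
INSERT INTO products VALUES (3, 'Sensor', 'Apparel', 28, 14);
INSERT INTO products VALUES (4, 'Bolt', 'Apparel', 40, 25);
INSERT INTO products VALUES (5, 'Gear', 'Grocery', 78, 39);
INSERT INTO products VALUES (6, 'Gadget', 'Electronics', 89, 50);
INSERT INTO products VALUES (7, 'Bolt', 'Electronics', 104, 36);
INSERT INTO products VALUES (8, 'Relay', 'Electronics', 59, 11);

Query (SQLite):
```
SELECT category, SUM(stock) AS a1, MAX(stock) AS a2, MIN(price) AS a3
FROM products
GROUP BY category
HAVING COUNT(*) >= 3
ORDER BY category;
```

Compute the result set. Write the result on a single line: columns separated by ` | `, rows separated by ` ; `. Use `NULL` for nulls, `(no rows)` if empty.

Group products by category.
Per group compute: SUM(stock), MAX(stock), MIN(price).
HAVING: drop groups with fewer than 3 rows.
  Apparel: ids {3, 4} → SUM(stock)=39, MAX(stock)=25, MIN(price)=28
  Auto: ids {1} → SUM(stock)=29, MAX(stock)=29, MIN(price)=84
  Electronics: ids {2, 6, 7, 8} → SUM(stock)=97, MAX(stock)=50, MIN(price)=40
  Grocery: ids {5} → SUM(stock)=39, MAX(stock)=39, MIN(price)=78

Electronics | 97 | 50 | 40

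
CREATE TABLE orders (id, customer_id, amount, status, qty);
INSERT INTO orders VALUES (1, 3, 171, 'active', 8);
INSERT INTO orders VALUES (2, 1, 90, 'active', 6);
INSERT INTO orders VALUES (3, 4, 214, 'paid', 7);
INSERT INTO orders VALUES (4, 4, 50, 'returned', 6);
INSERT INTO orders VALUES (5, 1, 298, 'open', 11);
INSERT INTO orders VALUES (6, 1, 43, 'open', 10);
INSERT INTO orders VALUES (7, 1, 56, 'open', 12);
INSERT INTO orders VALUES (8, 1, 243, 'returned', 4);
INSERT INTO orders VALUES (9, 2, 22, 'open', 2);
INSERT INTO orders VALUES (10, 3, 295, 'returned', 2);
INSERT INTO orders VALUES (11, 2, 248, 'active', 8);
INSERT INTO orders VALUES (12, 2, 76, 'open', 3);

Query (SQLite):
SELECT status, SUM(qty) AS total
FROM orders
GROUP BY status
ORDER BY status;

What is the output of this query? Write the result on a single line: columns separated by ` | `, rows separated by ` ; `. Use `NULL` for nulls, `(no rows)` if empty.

active | 22 ; open | 38 ; paid | 7 ; returned | 12

Partition orders by status; compute SUM(qty) within each group.
  active: ids {1, 2, 11} → SUM(qty)=22
  open: ids {5, 6, 7, 9, 12} → SUM(qty)=38
  paid: ids {3} → SUM(qty)=7
  returned: ids {4, 8, 10} → SUM(qty)=12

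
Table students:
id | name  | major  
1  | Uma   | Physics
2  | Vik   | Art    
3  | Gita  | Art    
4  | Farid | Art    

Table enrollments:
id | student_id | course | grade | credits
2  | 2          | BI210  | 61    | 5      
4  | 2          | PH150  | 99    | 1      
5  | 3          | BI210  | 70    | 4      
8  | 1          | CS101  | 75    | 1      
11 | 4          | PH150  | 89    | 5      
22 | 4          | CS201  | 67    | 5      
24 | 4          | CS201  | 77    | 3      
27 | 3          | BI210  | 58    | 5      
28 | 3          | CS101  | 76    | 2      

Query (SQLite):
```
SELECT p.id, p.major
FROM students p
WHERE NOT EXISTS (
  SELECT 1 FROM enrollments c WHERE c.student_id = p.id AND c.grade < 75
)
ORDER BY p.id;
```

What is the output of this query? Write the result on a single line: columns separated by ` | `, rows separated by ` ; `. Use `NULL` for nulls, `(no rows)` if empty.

For each students row, check whether any enrollments with matching student_id has grade < 75.
Keep rows where that is false.

1 | Physics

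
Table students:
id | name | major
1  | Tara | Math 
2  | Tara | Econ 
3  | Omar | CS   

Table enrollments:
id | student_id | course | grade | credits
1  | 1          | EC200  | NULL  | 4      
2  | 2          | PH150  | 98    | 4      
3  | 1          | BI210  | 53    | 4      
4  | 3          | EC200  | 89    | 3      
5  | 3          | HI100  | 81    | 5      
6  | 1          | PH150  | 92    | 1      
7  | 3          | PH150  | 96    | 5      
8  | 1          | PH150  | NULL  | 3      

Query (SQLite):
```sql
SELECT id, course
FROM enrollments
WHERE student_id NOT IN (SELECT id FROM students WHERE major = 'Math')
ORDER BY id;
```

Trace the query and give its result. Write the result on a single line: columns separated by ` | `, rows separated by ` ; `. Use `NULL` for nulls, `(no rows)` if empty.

Inner query: students.id where major = 'Math'.
Outer: keep enrollments rows whose student_id is not in that set.
Inner query → {1}

2 | PH150 ; 4 | EC200 ; 5 | HI100 ; 7 | PH150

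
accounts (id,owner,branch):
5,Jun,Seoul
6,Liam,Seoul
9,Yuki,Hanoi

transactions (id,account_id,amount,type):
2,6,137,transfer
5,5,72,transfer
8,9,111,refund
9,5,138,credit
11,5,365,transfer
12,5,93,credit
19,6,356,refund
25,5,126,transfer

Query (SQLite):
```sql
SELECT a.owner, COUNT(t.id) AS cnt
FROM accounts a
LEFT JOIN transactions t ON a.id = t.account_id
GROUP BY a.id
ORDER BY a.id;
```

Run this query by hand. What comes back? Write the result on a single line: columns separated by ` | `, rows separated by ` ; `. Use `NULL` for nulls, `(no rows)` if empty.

Jun | 5 ; Liam | 2 ; Yuki | 1

LEFT JOIN keeps every accounts row; unmatched ones get NULL for transactions columns.
Group by accounts.id and compute COUNT(t.id). COUNT(col) of an all-NULL group is 0.
  5: ids {5, 9, 11, 12, 25} → COUNT(t.id)=5
  6: ids {2, 19} → COUNT(t.id)=2
  9: ids {8} → COUNT(t.id)=1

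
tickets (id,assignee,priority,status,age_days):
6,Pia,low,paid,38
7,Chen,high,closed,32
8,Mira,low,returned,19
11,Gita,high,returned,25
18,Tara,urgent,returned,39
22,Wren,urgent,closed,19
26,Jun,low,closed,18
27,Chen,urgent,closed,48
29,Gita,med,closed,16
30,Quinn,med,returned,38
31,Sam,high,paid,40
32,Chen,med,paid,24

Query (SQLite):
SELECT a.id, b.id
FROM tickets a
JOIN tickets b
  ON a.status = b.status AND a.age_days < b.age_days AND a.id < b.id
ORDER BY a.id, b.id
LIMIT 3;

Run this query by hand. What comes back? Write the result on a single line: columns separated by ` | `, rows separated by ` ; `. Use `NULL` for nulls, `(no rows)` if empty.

Pairs (a,b) with same status, a.age_days < b.age_days, a.id < b.id.
status groups: closed:{7,22,26,27,29} paid:{6,31,32} returned:{8,11,18,30}
Ordered by (a.id, b.id); first 3.

6 | 31 ; 7 | 27 ; 8 | 11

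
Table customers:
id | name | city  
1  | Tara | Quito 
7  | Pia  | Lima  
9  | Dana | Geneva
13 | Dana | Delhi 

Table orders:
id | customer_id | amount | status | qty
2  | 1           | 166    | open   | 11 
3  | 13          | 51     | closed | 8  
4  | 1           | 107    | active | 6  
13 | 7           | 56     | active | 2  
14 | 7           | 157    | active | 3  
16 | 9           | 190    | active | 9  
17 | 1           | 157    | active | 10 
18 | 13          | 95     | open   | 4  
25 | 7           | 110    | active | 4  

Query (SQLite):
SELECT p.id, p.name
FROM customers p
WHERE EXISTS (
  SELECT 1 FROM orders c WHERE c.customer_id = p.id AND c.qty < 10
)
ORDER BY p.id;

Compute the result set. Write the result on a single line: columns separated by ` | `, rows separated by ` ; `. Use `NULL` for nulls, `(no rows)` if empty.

For each customers row, check whether any orders with matching customer_id has qty < 10.
Keep rows where that is true.

1 | Tara ; 7 | Pia ; 9 | Dana ; 13 | Dana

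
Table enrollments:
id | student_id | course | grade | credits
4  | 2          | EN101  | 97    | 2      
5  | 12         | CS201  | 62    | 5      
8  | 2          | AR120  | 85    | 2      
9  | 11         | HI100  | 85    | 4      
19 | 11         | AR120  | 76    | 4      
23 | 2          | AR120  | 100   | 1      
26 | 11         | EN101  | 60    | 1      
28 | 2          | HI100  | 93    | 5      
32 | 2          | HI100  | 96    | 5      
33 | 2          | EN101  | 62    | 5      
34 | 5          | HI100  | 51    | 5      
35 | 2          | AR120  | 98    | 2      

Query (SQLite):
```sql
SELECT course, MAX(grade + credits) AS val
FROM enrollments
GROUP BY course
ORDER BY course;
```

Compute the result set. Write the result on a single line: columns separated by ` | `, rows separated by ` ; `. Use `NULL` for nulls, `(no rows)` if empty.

For each row compute grade + credits.
Group by course; take MAX of the expression per group.
  AR120: ids {8, 19, 23, 35} → MAX(grade + credits)=101
  CS201: ids {5} → MAX(grade + credits)=67
  EN101: ids {4, 26, 33} → MAX(grade + credits)=99
  HI100: ids {9, 28, 32, 34} → MAX(grade + credits)=101

AR120 | 101 ; CS201 | 67 ; EN101 | 99 ; HI100 | 101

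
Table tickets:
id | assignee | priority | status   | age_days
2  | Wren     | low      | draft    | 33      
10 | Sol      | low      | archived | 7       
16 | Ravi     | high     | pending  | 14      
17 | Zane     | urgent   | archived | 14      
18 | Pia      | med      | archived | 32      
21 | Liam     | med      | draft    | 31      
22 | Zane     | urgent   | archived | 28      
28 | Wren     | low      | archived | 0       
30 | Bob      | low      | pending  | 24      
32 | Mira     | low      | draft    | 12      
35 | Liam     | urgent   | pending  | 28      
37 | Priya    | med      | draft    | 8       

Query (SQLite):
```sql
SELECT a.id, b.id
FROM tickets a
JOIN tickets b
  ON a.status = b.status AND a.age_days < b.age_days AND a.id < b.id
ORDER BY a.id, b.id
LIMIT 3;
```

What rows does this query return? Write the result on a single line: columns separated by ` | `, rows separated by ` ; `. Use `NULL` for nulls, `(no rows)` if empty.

Pairs (a,b) with same status, a.age_days < b.age_days, a.id < b.id.
status groups: archived:{10,17,18,22,28} draft:{2,21,32,37} pending:{16,30,35}
Ordered by (a.id, b.id); first 3.

10 | 17 ; 10 | 18 ; 10 | 22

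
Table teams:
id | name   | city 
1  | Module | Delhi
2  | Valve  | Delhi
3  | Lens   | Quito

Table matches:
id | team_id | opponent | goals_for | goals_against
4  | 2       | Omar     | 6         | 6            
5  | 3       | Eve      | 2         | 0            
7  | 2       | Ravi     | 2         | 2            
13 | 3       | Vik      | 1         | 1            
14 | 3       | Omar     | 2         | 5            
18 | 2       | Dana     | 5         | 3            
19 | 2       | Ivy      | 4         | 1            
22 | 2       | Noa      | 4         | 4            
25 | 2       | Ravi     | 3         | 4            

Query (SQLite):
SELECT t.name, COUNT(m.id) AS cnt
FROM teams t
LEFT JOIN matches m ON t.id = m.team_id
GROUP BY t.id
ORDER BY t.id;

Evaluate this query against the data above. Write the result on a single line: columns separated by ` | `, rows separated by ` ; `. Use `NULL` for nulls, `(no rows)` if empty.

LEFT JOIN keeps every teams row; unmatched ones get NULL for matches columns.
Group by teams.id and compute COUNT(m.id). COUNT(col) of an all-NULL group is 0.
  1: ids {—} → COUNT(m.id)=0
  2: ids {4, 7, 18, 19, 22, 25} → COUNT(m.id)=6
  3: ids {5, 13, 14} → COUNT(m.id)=3

Module | 0 ; Valve | 6 ; Lens | 3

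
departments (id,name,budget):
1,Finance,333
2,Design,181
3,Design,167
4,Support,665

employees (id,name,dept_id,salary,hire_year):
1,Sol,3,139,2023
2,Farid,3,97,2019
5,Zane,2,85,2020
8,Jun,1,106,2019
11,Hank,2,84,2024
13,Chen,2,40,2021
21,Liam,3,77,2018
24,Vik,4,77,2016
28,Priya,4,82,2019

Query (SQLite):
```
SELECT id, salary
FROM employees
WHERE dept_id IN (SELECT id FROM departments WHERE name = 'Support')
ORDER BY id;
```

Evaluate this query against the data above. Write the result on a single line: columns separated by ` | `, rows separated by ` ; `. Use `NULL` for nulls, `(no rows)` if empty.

24 | 77 ; 28 | 82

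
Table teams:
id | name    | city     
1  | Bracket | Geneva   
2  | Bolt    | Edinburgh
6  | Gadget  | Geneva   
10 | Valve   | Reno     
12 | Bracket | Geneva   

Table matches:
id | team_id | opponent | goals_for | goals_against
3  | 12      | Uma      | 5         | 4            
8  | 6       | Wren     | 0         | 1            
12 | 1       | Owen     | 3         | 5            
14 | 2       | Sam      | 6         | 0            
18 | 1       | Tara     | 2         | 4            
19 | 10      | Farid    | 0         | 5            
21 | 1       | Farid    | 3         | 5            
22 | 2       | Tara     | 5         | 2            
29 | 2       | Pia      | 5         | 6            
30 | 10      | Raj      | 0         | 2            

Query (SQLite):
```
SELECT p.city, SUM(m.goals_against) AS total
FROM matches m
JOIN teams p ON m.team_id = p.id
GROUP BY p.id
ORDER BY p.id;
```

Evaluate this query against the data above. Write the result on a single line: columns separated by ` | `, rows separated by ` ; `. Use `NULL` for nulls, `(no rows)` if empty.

Geneva | 14 ; Edinburgh | 8 ; Geneva | 1 ; Reno | 7 ; Geneva | 4

Join each matches row to its teams via team_id.
Group joined rows by teams.id; compute SUM(m.goals_against) per group.
  1: ids {12, 18, 21} → SUM(m.goals_against)=14
  2: ids {14, 22, 29} → SUM(m.goals_against)=8
  6: ids {8} → SUM(m.goals_against)=1
  10: ids {19, 30} → SUM(m.goals_against)=7
  12: ids {3} → SUM(m.goals_against)=4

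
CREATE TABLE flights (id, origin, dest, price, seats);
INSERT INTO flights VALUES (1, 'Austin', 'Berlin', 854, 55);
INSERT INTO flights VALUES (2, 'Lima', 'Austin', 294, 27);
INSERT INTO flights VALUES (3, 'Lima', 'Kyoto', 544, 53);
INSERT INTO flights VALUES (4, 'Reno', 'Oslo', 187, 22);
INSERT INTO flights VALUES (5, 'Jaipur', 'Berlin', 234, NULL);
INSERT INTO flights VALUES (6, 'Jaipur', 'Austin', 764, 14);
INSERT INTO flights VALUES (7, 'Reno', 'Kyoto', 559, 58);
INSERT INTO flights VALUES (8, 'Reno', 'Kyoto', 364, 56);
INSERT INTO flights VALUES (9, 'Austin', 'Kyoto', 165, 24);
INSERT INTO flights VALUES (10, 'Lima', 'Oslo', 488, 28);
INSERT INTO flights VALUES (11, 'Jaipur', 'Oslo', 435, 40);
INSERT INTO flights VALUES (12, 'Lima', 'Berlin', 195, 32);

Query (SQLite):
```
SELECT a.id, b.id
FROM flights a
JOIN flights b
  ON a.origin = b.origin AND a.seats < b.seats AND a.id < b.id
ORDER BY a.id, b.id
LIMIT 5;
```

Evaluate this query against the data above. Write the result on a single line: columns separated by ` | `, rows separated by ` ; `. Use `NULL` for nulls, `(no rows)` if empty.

Pairs (a,b) with same origin, a.seats < b.seats, a.id < b.id.
origin groups: Austin:{1,9} Jaipur:{5,6,11} Lima:{2,3,10,12} Reno:{4,7,8}
Ordered by (a.id, b.id); first 5.

2 | 3 ; 2 | 10 ; 2 | 12 ; 4 | 7 ; 4 | 8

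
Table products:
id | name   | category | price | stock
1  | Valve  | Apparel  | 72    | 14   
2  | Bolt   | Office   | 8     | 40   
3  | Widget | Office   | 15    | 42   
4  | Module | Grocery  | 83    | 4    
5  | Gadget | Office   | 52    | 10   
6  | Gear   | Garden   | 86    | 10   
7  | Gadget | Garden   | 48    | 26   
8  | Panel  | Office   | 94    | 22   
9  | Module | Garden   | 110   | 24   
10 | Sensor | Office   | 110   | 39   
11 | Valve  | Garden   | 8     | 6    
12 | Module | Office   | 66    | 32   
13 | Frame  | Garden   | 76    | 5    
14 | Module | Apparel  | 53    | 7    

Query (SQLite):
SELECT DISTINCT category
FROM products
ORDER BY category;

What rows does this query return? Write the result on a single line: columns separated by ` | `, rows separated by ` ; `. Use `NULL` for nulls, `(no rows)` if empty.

Collect distinct category values from products.

Apparel ; Garden ; Grocery ; Office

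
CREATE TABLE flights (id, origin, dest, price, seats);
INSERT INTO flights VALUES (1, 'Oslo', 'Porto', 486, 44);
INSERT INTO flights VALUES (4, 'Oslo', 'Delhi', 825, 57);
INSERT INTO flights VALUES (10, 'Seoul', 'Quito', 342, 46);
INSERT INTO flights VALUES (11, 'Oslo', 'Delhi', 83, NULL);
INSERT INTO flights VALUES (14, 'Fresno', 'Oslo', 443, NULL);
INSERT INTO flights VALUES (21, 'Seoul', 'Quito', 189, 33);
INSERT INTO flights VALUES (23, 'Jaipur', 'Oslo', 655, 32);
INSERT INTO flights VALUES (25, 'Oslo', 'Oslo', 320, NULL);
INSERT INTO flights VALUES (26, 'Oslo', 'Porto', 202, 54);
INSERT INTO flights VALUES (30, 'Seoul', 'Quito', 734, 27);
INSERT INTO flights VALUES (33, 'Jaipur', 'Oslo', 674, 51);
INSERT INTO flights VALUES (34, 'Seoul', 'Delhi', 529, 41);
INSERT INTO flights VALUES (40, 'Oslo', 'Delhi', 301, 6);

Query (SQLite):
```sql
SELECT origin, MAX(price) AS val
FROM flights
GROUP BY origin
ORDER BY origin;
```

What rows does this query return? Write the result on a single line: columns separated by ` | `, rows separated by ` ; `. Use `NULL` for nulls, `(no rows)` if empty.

Partition flights by origin; compute MAX(price) within each group.
  Fresno: ids {14} → MAX(price)=443
  Jaipur: ids {23, 33} → MAX(price)=674
  Oslo: ids {1, 4, 11, 25, 26, 40} → MAX(price)=825
  Seoul: ids {10, 21, 30, 34} → MAX(price)=734

Fresno | 443 ; Jaipur | 674 ; Oslo | 825 ; Seoul | 734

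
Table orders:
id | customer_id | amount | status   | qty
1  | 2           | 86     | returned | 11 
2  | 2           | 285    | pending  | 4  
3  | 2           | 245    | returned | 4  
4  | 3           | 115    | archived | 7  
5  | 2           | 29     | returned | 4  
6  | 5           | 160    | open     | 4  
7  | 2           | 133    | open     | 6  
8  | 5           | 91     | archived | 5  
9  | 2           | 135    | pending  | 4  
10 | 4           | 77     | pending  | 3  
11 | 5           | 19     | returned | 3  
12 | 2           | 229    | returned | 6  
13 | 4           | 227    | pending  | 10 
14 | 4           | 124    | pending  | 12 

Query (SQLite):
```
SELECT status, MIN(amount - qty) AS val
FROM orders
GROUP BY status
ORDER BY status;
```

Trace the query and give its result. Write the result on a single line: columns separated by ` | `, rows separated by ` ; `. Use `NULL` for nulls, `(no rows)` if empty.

For each row compute amount - qty.
Group by status; take MIN of the expression per group.
  archived: ids {4, 8} → MIN(amount - qty)=86
  open: ids {6, 7} → MIN(amount - qty)=127
  pending: ids {2, 9, 10, 13, 14} → MIN(amount - qty)=74
  returned: ids {1, 3, 5, 11, 12} → MIN(amount - qty)=16

archived | 86 ; open | 127 ; pending | 74 ; returned | 16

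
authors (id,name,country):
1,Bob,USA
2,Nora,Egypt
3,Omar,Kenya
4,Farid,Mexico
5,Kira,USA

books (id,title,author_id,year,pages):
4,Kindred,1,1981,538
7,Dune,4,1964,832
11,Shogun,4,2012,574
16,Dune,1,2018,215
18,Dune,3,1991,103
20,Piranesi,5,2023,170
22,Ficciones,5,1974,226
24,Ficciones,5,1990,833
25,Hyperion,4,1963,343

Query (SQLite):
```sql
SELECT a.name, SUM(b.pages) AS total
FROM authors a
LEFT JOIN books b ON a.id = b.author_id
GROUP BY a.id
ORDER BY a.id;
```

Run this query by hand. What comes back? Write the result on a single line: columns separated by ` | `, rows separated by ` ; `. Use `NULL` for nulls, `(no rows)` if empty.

LEFT JOIN keeps every authors row; unmatched ones get NULL for books columns.
Group by authors.id and compute SUM(b.pages). SUM over an all-NULL group is NULL.
  1: ids {4, 16} → SUM(b.pages)=753
  2: ids {—} → SUM(b.pages)=NULL
  3: ids {18} → SUM(b.pages)=103
  4: ids {7, 11, 25} → SUM(b.pages)=1749
  5: ids {20, 22, 24} → SUM(b.pages)=1229

Bob | 753 ; Nora | NULL ; Omar | 103 ; Farid | 1749 ; Kira | 1229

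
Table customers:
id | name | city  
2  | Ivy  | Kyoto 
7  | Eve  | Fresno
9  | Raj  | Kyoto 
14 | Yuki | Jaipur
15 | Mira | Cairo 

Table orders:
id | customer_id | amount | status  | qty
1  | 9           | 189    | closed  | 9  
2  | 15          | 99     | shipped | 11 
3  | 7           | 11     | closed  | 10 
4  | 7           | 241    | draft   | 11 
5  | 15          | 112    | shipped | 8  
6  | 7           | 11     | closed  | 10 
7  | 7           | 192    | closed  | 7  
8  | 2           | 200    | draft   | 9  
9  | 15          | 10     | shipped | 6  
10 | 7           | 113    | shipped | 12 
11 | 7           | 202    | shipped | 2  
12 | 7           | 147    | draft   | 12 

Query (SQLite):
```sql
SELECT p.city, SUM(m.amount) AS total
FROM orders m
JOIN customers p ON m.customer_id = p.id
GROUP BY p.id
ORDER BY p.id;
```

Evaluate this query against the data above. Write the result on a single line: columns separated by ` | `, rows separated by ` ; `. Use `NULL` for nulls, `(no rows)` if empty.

Join each orders row to its customers via customer_id.
Group joined rows by customers.id; compute SUM(m.amount) per group.
  2: ids {8} → SUM(m.amount)=200
  7: ids {3, 4, 6, 7, 10, 11, 12} → SUM(m.amount)=917
  9: ids {1} → SUM(m.amount)=189
  15: ids {2, 5, 9} → SUM(m.amount)=221

Kyoto | 200 ; Fresno | 917 ; Kyoto | 189 ; Cairo | 221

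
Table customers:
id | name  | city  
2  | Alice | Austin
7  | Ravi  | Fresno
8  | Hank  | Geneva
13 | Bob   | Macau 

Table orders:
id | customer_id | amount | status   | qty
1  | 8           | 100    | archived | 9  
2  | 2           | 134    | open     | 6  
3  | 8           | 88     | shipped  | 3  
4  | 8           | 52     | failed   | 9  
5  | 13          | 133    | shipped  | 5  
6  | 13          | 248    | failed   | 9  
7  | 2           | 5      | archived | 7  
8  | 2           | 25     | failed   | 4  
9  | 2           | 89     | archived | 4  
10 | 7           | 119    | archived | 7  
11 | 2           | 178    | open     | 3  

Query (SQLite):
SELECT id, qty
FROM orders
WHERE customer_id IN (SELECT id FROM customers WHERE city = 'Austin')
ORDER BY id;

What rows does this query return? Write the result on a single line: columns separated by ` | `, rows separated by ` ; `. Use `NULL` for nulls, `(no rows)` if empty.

Inner query: customers.id where city = 'Austin'.
Outer: keep orders rows whose customer_id is in that set.
Inner query → {2}

2 | 6 ; 7 | 7 ; 8 | 4 ; 9 | 4 ; 11 | 3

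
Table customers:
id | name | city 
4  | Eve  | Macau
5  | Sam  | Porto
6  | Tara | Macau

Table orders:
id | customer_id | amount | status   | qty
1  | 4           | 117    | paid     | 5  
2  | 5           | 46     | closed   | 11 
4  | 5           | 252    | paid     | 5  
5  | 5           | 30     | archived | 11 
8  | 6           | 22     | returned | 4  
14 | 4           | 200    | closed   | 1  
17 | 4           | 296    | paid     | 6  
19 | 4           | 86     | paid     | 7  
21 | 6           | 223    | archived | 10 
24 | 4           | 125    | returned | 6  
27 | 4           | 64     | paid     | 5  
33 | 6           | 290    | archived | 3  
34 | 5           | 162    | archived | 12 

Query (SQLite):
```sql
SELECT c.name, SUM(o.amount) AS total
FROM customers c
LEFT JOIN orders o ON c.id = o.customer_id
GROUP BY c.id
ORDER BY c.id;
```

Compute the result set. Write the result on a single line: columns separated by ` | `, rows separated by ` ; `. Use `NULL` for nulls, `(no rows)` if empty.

LEFT JOIN keeps every customers row; unmatched ones get NULL for orders columns.
Group by customers.id and compute SUM(o.amount). SUM over an all-NULL group is NULL.
  4: ids {1, 14, 17, 19, 24, 27} → SUM(o.amount)=888
  5: ids {2, 4, 5, 34} → SUM(o.amount)=490
  6: ids {8, 21, 33} → SUM(o.amount)=535

Eve | 888 ; Sam | 490 ; Tara | 535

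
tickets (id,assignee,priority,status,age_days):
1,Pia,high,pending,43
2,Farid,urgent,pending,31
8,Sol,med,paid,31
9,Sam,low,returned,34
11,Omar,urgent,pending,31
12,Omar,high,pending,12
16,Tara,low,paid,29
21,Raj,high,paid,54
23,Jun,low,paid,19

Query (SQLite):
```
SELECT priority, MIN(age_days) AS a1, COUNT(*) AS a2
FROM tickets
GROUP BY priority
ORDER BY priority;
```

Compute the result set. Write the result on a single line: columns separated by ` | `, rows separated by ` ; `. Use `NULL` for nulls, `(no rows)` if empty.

high | 12 | 3 ; low | 19 | 3 ; med | 31 | 1 ; urgent | 31 | 2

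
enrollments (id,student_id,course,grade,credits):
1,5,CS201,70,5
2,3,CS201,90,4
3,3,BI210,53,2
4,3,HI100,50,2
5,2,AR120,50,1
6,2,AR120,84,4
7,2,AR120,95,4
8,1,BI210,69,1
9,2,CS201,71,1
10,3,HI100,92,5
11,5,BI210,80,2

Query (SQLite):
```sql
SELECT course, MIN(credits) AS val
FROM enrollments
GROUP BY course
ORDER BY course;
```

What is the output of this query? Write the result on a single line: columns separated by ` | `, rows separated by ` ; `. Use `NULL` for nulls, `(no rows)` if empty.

Partition enrollments by course; compute MIN(credits) within each group.
  AR120: ids {5, 6, 7} → MIN(credits)=1
  BI210: ids {3, 8, 11} → MIN(credits)=1
  CS201: ids {1, 2, 9} → MIN(credits)=1
  HI100: ids {4, 10} → MIN(credits)=2

AR120 | 1 ; BI210 | 1 ; CS201 | 1 ; HI100 | 2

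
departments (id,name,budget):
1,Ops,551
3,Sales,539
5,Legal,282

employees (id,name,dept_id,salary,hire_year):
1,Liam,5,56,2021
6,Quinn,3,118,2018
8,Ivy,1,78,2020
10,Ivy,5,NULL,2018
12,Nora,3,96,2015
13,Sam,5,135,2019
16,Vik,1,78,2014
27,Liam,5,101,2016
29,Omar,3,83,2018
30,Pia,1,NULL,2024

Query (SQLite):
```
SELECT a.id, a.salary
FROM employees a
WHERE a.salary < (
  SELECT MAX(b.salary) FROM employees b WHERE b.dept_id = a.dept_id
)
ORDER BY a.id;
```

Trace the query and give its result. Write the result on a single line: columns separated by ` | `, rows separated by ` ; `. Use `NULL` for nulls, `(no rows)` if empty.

1 | 56 ; 12 | 96 ; 27 | 101 ; 29 | 83

For each employees row a, compute MAX(salary) over rows sharing a.dept_id.
Keep row a if a.salary < that per-group MAX.
  dept_id=1: MAX(salary) = 78
  dept_id=3: MAX(salary) = 118
  dept_id=5: MAX(salary) = 135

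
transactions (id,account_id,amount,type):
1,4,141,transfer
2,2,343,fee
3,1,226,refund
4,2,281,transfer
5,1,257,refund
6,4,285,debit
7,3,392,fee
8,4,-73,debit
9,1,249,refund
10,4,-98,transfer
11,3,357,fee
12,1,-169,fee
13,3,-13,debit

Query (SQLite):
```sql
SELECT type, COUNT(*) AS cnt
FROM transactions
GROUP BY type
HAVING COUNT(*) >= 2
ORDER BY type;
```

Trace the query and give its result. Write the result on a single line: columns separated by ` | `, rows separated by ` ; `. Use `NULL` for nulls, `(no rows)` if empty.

Partition transactions by type; compute COUNT(*) within each group.
HAVING: keep groups with count ≥ 2.
  debit: ids {6, 8, 13} → COUNT(*)=3
  fee: ids {2, 7, 11, 12} → COUNT(*)=4
  refund: ids {3, 5, 9} → COUNT(*)=3
  transfer: ids {1, 4, 10} → COUNT(*)=3

debit | 3 ; fee | 4 ; refund | 3 ; transfer | 3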